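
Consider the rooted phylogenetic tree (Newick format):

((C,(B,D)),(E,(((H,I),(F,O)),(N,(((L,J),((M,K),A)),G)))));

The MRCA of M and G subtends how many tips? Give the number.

The MRCA of M and G is the node subtending (((L,J),((M,K),A)),G).
That clade contains 6 terminal taxa: A, G, J, K, L, M.

6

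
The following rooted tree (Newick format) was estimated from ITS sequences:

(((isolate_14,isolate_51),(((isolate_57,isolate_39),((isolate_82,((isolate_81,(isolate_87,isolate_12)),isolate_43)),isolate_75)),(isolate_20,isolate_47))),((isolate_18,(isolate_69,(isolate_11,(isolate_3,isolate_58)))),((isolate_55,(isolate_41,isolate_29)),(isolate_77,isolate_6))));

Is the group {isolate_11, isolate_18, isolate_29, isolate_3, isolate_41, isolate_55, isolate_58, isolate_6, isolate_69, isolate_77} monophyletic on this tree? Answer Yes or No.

The most recent common ancestor of these taxa subtends ((isolate_18,(isolate_69,(isolate_11,(isolate_3,isolate_58)))),((isolate_55,(isolate_41,isolate_29)),(isolate_77,isolate_6))).
That clade has exactly 10 tips — every listed taxon and nothing else — so the group is monophyletic.

Yes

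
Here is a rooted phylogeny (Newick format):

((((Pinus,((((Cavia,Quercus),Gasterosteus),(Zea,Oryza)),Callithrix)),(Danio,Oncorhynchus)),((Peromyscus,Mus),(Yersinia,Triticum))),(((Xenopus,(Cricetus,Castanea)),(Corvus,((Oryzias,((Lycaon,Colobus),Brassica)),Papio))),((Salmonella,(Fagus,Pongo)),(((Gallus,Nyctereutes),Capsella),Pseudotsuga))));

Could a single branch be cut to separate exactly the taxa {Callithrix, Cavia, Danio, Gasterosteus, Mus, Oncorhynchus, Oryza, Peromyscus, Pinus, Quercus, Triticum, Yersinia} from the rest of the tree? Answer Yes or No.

The MRCA of the listed taxa subtends (((Pinus,((((Cavia,Quercus),Gasterosteus),(Zea,Oryza)),Callithrix)),(Danio,Oncorhynchus)),((Peromyscus,Mus),(Yersinia,Triticum))).
That clade also contains Zea, which is not in the proposed group, so the group is not monophyletic.

No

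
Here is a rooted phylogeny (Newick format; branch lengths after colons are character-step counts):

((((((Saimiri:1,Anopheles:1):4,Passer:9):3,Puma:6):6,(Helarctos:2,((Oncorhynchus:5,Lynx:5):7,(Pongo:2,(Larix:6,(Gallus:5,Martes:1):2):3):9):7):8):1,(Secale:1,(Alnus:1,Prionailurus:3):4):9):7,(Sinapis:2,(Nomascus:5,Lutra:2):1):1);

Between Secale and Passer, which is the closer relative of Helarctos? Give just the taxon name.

Passer

The MRCA of Helarctos and Passer subtends ((((Saimiri,Anopheles),Passer),Puma),(Helarctos,((Oncorhynchus,Lynx),(Pongo,(Larix,(Gallus,Martes)))))) (11 taxa).
The MRCA of Helarctos and Secale subtends (((((Saimiri,Anopheles),Passer),Puma),(Helarctos,((Oncorhynchus,Lynx),(Pongo,(Larix,(Gallus,Martes)))))),(Secale,(Alnus,Prionailurus))) (14 taxa).
The first is nested inside the second, so Helarctos shares a more recent common ancestor with Passer.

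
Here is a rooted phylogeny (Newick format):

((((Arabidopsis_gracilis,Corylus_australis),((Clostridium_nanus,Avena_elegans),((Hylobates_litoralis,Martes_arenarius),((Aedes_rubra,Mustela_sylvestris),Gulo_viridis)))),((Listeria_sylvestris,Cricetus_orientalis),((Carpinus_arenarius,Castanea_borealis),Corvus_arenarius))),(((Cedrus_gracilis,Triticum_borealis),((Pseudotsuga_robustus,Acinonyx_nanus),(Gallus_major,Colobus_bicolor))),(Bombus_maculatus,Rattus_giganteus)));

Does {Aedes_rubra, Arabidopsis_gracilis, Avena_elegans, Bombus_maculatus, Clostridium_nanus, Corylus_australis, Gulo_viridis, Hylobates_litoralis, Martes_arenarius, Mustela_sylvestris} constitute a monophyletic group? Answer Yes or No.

The MRCA of the listed taxa is the root, so the smallest clade containing them is the whole tree.
That clade also contains Acinonyx_nanus, Carpinus_arenarius, Castanea_borealis, Cedrus_gracilis, Colobus_bicolor, Corvus_arenarius, Cricetus_orientalis, Gallus_major, Listeria_sylvestris, Pseudotsuga_robustus, Rattus_giganteus, Triticum_borealis, which are not in the proposed group, so the group is not monophyletic.

No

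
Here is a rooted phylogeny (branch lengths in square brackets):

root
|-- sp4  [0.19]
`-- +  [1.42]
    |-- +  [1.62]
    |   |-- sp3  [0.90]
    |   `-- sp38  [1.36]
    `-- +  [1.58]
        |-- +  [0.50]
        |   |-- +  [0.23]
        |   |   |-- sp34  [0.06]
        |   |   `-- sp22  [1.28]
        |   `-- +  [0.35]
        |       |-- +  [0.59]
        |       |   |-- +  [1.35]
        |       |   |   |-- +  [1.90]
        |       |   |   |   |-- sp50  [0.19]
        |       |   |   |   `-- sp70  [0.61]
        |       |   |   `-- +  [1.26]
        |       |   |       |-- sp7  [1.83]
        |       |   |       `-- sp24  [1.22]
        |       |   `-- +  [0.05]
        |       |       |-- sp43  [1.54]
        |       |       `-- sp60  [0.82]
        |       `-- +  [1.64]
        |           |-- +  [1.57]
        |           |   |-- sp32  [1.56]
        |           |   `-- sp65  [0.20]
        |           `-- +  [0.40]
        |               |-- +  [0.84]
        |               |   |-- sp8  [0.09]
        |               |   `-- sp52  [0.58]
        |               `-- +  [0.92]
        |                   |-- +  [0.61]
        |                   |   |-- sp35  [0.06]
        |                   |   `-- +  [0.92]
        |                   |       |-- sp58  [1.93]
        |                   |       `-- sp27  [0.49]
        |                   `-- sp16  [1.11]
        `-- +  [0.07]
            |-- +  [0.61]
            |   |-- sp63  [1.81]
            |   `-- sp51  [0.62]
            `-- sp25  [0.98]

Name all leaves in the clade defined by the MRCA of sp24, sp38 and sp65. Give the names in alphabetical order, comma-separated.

sp16, sp22, sp24, sp25, sp27, sp3, sp32, sp34, sp35, sp38, sp43, sp50, sp51, sp52, sp58, sp60, sp63, sp65, sp7, sp70, sp8

Tracing sp24: it sits inside (sp7,sp24).
Tracing sp38: it sits inside (sp3,sp38).
Tracing sp65: it sits inside (sp32,sp65).
The smallest clade enclosing all 3 is ((sp3,sp38),(((sp34,sp22),((((sp50,sp70),(sp7,sp24)),(sp43,sp60)),((sp32,sp65),((sp8,sp52),((sp35,(sp58,sp27)),sp16))))),((sp63,sp51),sp25))); the answer is its 21 terminal taxa in alphabetical order.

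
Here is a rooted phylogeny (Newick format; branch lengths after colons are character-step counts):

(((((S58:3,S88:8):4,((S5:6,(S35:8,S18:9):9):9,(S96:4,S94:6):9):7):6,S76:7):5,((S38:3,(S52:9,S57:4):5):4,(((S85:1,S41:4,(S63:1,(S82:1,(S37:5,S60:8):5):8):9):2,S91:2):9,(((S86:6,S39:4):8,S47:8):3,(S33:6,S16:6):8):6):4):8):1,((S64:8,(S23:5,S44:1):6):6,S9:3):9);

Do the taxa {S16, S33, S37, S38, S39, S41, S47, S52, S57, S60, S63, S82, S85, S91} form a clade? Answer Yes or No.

No

The MRCA of the listed taxa subtends ((S38,(S52,S57)),(((S85,S41,(S63,(S82,(S37,S60)))),S91),(((S86,S39),S47),(S33,S16)))).
That clade also contains S86, which is not in the proposed group, so the group is not monophyletic.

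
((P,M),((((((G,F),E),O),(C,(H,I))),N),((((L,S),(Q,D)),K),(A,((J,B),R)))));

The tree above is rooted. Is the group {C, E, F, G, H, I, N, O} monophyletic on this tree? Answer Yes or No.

Yes

The most recent common ancestor of these taxa subtends (((((G,F),E),O),(C,(H,I))),N).
That clade has exactly 8 tips — every listed taxon and nothing else — so the group is monophyletic.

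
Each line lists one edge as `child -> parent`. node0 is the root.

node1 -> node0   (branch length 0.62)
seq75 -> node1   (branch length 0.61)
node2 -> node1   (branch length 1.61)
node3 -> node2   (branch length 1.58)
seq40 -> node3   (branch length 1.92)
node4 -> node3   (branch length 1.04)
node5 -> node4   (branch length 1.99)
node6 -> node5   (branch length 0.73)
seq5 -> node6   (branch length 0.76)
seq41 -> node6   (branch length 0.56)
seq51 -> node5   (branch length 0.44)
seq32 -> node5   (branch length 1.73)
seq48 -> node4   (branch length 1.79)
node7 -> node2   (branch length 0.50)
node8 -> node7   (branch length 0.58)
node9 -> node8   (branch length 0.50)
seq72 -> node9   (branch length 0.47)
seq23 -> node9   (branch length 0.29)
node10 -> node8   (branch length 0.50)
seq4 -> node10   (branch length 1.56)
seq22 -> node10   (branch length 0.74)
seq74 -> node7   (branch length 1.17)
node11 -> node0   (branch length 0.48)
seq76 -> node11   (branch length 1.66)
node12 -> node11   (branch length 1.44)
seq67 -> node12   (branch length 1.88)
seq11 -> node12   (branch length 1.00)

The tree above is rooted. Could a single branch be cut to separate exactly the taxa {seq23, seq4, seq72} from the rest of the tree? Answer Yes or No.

No

The MRCA of the listed taxa subtends ((seq72,seq23),(seq4,seq22)).
That clade also contains seq22, which is not in the proposed group, so the group is not monophyletic.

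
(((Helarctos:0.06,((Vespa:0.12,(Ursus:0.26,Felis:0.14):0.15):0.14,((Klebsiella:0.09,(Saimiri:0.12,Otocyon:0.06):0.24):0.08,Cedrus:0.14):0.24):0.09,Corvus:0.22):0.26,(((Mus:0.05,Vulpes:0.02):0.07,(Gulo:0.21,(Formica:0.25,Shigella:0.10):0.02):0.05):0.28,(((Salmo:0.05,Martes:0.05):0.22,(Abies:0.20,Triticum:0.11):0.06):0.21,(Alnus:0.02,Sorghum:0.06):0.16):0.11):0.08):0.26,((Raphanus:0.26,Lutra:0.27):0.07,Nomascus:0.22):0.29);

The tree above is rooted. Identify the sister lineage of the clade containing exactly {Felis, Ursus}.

Vespa

The clade containing exactly {Felis, Ursus} attaches to the tree at the node subtending (Vespa,(Ursus,Felis)).
The other lineage descending from that same node — the sister group — is the single tip Vespa.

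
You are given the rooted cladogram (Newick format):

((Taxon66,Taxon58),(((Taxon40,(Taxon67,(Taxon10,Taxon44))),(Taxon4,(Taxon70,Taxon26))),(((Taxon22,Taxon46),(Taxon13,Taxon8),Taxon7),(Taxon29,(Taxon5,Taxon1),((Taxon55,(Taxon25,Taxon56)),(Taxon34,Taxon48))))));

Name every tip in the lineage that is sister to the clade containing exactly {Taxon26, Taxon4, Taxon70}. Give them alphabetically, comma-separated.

Taxon10, Taxon40, Taxon44, Taxon67

The clade containing exactly {Taxon26, Taxon4, Taxon70} attaches to the tree at the node subtending ((Taxon40,(Taxon67,(Taxon10,Taxon44))),(Taxon4,(Taxon70,Taxon26))).
The other lineage descending from that same node — the sister group — is (Taxon40,(Taxon67,(Taxon10,Taxon44))); its 4 tips in alphabetical order are the answer.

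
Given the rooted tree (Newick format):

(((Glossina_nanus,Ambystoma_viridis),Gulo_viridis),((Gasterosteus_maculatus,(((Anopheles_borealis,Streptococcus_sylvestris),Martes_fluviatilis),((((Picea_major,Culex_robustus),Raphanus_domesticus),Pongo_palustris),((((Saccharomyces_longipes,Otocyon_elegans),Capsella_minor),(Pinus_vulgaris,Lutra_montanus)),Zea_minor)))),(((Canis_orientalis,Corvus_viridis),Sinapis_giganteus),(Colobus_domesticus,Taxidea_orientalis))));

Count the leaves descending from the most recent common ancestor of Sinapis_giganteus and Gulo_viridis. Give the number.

22

The MRCA of Sinapis_giganteus and Gulo_viridis is the root, so the clade is the entire tree.
That clade contains 22 terminal taxa: Ambystoma_viridis, Anopheles_borealis, Canis_orientalis, Capsella_minor, Colobus_domesticus, Corvus_viridis, Culex_robustus, Gasterosteus_maculatus, Glossina_nanus, Gulo_viridis, Lutra_montanus, Martes_fluviatilis, Otocyon_elegans, Picea_major, Pinus_vulgaris, Pongo_palustris, Raphanus_domesticus, Saccharomyces_longipes, Sinapis_giganteus, Streptococcus_sylvestris, Taxidea_orientalis, Zea_minor.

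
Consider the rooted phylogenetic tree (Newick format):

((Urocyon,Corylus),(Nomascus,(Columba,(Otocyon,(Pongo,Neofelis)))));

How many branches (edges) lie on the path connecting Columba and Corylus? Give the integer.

The MRCA of Columba and Corylus is the root of the tree.
From Columba up to that node: 3 branches. From Corylus up to the same node: 2 branches. Total: 3 + 2 = 5.

5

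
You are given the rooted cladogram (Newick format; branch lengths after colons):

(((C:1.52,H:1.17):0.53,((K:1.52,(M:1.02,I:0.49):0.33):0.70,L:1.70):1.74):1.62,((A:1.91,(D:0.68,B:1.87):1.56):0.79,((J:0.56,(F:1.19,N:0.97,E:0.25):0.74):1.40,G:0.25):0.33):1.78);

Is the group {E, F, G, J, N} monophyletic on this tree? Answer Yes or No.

Yes

The most recent common ancestor of these taxa subtends ((J,(F,N,E)),G).
That clade has exactly 5 tips — every listed taxon and nothing else — so the group is monophyletic.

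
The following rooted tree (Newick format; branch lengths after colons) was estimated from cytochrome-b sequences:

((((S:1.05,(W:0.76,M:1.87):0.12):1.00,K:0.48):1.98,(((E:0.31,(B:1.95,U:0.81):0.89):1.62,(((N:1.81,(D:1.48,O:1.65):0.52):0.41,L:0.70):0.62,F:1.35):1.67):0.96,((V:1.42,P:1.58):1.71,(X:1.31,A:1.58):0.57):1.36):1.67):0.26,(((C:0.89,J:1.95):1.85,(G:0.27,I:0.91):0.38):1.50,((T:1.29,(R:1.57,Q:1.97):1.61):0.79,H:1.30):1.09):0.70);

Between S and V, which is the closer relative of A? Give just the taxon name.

V

The MRCA of A and V subtends ((V,P),(X,A)) (4 taxa).
The MRCA of A and S subtends (((S,(W,M)),K),(((E,(B,U)),(((N,(D,O)),L),F)),((V,P),(X,A)))) (16 taxa).
The first is nested inside the second, so A shares a more recent common ancestor with V.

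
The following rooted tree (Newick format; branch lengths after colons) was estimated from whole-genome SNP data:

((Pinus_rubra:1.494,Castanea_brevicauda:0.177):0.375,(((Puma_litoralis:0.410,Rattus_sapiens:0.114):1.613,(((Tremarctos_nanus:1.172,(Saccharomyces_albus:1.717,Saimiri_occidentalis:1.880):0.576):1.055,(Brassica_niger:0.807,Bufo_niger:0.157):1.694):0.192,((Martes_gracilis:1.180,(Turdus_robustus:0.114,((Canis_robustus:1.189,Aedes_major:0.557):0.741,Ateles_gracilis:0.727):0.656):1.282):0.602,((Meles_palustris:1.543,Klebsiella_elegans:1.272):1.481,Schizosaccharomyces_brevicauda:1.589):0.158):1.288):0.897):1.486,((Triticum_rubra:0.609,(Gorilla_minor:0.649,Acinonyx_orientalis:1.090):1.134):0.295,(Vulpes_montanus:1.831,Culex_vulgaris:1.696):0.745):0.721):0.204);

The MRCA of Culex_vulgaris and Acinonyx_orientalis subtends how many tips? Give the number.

5

The MRCA of Culex_vulgaris and Acinonyx_orientalis is the node subtending ((Triticum_rubra,(Gorilla_minor,Acinonyx_orientalis)),(Vulpes_montanus,Culex_vulgaris)).
That clade contains 5 terminal taxa: Acinonyx_orientalis, Culex_vulgaris, Gorilla_minor, Triticum_rubra, Vulpes_montanus.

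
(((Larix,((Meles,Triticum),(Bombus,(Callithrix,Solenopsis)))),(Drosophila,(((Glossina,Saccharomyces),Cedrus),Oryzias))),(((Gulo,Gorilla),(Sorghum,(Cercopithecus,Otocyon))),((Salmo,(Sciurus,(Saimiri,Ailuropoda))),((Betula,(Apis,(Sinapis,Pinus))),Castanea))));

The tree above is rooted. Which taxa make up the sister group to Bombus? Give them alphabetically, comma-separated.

Callithrix, Solenopsis

Bombus attaches to the tree at the node subtending (Bombus,(Callithrix,Solenopsis)).
The other lineage descending from that same node — the sister group — is (Callithrix,Solenopsis); its 2 tips in alphabetical order are the answer.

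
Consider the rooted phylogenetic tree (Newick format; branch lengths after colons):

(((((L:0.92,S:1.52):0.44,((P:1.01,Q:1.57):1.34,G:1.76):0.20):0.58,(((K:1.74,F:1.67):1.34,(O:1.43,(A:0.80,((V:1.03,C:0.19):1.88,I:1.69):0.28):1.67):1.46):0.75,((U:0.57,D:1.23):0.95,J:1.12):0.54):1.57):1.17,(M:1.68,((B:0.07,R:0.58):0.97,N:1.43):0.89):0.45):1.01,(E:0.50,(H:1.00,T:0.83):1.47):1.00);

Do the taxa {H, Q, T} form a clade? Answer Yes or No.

No

The MRCA of the listed taxa is the root, so the smallest clade containing them is the whole tree.
That clade also contains A, B, C, D, E, F, G, I, J, K, L, M, N, O, P, R, S, U, V, which are not in the proposed group, so the group is not monophyletic.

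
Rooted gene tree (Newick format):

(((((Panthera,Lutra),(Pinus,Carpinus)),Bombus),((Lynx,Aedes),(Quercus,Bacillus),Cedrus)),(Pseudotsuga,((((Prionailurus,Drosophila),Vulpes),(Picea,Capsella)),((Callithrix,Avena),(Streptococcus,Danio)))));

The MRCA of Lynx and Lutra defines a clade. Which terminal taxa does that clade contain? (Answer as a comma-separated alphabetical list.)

Aedes, Bacillus, Bombus, Carpinus, Cedrus, Lutra, Lynx, Panthera, Pinus, Quercus

Tracing Lynx: it sits inside (Lynx,Aedes).
Tracing Lutra: it sits inside (Panthera,Lutra).
The smallest clade enclosing both is ((((Panthera,Lutra),(Pinus,Carpinus)),Bombus),((Lynx,Aedes),(Quercus,Bacillus),Cedrus)); the answer is its 10 terminal taxa in alphabetical order.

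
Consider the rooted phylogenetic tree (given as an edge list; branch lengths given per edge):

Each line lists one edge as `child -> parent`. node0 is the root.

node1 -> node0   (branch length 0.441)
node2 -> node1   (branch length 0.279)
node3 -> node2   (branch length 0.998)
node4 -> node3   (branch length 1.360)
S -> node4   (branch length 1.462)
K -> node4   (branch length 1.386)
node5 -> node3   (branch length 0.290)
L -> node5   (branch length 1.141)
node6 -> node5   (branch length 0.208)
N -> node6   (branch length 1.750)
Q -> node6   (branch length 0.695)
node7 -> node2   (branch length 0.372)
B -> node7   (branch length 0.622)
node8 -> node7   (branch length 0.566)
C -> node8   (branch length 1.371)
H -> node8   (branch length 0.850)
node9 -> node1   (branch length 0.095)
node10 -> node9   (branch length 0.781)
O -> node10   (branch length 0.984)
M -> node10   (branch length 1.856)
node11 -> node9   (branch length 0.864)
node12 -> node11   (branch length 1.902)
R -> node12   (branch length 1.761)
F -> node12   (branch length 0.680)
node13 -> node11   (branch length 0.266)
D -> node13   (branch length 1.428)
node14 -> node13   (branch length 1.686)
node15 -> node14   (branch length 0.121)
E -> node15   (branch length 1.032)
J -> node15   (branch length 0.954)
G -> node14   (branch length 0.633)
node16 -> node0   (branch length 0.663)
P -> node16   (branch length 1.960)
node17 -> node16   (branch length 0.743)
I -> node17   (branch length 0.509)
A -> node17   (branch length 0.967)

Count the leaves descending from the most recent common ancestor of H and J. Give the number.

The MRCA of H and J is the node subtending ((((S,K),(L,(N,Q))),(B,(C,H))),((O,M),((R,F),(D,((E,J),G))))).
That clade contains 16 terminal taxa: B, C, D, E, F, G, H, J, K, L, M, N, O, Q, R, S.

16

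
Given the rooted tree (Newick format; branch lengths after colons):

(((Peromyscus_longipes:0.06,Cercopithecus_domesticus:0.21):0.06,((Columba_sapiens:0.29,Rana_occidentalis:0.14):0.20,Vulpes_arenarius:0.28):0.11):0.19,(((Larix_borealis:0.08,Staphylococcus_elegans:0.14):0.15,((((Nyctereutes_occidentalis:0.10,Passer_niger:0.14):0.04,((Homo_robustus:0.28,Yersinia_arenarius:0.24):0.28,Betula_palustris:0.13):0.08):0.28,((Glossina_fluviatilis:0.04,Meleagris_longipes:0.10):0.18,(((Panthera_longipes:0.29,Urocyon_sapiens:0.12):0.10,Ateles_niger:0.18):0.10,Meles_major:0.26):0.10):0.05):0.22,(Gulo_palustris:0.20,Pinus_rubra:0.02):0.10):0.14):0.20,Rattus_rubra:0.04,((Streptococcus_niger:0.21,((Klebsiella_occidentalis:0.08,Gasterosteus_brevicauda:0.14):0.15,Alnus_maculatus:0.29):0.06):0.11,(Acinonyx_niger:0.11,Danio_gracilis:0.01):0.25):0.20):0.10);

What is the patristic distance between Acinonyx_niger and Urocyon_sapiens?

The path runs Acinonyx_niger → … → MRCA → … → Urocyon_sapiens; the MRCA is the node subtending (((Larix_borealis,Staphylococcus_elegans),((((Nyctereutes_occidentalis,Passer_niger),((Homo_robustus,Yersinia_arenarius),Betula_palustris)),((Glossina_fluviatilis,Meleagris_longipes),(((Panthera_longipes,Urocyon_sapiens),Ateles_niger),Meles_major))),(Gulo_palustris,Pinus_rubra))),Rattus_rubra,((Streptococcus_niger,((Klebsiella_occidentalis,Gasterosteus_brevicauda),Alnus_maculatus)),(Acinonyx_niger,Danio_gracilis))).
Branch lengths along that path: 0.11 + 0.25 + 0.20 + 0.20 + 0.14 + 0.22 + 0.05 + 0.10 + 0.10 + 0.10 + 0.12 = 1.59.

1.59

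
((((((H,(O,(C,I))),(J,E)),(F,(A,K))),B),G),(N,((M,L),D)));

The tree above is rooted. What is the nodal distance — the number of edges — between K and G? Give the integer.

6

The MRCA of K and G is the node subtending (((((H,(O,(C,I))),(J,E)),(F,(A,K))),B),G).
From K up to that node: 5 branches. From G up to the same node: 1 branch. Total: 5 + 1 = 6.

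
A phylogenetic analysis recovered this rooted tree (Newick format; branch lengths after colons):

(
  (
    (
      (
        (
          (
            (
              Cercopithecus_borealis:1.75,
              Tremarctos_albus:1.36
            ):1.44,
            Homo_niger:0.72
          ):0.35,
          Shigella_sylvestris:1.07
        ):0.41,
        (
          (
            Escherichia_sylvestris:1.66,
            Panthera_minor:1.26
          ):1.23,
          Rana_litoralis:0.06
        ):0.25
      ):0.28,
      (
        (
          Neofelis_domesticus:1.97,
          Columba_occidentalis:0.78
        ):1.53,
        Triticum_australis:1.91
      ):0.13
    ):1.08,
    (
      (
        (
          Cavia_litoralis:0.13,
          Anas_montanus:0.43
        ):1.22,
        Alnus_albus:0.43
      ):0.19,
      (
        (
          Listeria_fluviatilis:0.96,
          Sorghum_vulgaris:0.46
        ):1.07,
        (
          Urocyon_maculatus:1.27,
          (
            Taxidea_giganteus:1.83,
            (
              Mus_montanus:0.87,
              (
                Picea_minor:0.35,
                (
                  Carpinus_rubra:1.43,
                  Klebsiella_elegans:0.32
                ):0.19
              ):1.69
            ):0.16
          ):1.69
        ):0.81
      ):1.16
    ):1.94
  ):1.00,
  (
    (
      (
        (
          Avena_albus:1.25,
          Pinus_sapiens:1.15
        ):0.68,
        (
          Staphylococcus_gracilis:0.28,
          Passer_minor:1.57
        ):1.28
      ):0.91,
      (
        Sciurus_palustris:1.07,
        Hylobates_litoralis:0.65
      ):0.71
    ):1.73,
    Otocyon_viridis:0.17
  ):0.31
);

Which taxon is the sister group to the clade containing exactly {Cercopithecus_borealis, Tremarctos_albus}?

The clade containing exactly {Cercopithecus_borealis, Tremarctos_albus} attaches to the tree at the node subtending ((Cercopithecus_borealis,Tremarctos_albus),Homo_niger).
The other lineage descending from that same node — the sister group — is the single tip Homo_niger.

Homo_niger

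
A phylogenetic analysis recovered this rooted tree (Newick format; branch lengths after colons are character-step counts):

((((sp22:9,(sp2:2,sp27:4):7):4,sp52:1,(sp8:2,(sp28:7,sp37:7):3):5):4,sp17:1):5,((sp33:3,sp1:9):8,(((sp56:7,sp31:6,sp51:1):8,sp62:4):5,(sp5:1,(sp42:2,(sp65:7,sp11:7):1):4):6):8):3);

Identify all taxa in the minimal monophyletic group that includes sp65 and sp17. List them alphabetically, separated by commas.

Tracing sp65: it sits inside (sp65,sp11).
Tracing sp17: it sits inside (((sp22,(sp2,sp27)),sp52,(sp8,(sp28,sp37))),sp17).
The smallest clade enclosing both is the whole tree (their MRCA is the root), so the answer is all 18 tips in alphabetical order.

sp1, sp11, sp17, sp2, sp22, sp27, sp28, sp31, sp33, sp37, sp42, sp5, sp51, sp52, sp56, sp62, sp65, sp8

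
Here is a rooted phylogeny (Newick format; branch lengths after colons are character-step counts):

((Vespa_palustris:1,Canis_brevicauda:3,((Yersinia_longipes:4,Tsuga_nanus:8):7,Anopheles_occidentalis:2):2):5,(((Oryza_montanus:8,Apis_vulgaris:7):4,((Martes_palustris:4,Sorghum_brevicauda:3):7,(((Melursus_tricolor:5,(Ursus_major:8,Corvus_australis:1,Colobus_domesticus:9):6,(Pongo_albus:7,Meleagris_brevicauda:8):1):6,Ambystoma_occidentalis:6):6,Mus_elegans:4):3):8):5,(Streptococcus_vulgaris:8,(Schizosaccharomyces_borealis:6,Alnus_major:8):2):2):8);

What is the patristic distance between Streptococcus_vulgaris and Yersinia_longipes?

The path runs Streptococcus_vulgaris → … → MRCA → … → Yersinia_longipes; the MRCA is the root of the tree.
Branch lengths along that path: 8 + 2 + 8 + 5 + 2 + 7 + 4 = 36.

36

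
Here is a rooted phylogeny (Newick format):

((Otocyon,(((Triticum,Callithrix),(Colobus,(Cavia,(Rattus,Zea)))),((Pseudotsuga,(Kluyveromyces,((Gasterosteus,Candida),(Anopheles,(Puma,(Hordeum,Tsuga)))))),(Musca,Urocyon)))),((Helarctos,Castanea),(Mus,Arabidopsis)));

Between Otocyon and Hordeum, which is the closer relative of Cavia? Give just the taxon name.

The MRCA of Cavia and Hordeum subtends (((Triticum,Callithrix),(Colobus,(Cavia,(Rattus,Zea)))),((Pseudotsuga,(Kluyveromyces,((Gasterosteus,Candida),(Anopheles,(Puma,(Hordeum,Tsuga)))))),(Musca,Urocyon))) (16 taxa).
The MRCA of Cavia and Otocyon subtends (Otocyon,(((Triticum,Callithrix),(Colobus,(Cavia,(Rattus,Zea)))),((Pseudotsuga,(Kluyveromyces,((Gasterosteus,Candida),(Anopheles,(Puma,(Hordeum,Tsuga)))))),(Musca,Urocyon)))) (17 taxa).
The first is nested inside the second, so Cavia shares a more recent common ancestor with Hordeum.

Hordeum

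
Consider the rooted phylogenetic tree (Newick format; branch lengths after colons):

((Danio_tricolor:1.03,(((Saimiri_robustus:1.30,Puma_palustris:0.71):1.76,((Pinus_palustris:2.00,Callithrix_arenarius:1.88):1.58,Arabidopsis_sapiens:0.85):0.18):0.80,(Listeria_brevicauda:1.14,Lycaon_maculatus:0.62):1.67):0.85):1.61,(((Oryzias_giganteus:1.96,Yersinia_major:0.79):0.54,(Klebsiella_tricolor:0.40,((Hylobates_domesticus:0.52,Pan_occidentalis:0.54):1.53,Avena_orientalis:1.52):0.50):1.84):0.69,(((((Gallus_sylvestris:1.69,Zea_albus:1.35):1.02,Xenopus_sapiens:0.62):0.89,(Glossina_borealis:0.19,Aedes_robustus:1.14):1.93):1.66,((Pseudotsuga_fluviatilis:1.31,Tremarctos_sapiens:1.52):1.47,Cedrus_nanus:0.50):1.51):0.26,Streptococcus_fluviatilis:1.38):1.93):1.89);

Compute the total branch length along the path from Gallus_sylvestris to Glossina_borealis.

The path runs Gallus_sylvestris → … → MRCA → … → Glossina_borealis; the MRCA is the node subtending (((Gallus_sylvestris,Zea_albus),Xenopus_sapiens),(Glossina_borealis,Aedes_robustus)).
Branch lengths along that path: 1.69 + 1.02 + 0.89 + 1.93 + 0.19 = 5.72.

5.72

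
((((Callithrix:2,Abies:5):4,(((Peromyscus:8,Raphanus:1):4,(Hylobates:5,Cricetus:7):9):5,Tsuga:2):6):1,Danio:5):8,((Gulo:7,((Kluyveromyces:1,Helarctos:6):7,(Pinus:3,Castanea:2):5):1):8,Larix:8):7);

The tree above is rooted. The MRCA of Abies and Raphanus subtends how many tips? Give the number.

7

The MRCA of Abies and Raphanus is the node subtending ((Callithrix,Abies),(((Peromyscus,Raphanus),(Hylobates,Cricetus)),Tsuga)).
That clade contains 7 terminal taxa: Abies, Callithrix, Cricetus, Hylobates, Peromyscus, Raphanus, Tsuga.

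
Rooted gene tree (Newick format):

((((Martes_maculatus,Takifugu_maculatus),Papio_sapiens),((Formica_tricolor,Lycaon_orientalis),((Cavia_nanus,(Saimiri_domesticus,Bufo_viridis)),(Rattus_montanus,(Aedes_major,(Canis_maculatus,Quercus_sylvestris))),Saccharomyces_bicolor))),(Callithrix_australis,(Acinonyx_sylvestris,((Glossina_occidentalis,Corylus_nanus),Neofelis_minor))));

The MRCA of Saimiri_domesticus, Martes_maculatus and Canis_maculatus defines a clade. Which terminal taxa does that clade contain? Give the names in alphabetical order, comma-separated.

Tracing Saimiri_domesticus: it sits inside (Saimiri_domesticus,Bufo_viridis).
Tracing Martes_maculatus: it sits inside (Martes_maculatus,Takifugu_maculatus).
Tracing Canis_maculatus: it sits inside (Canis_maculatus,Quercus_sylvestris).
The smallest clade enclosing all 3 is (((Martes_maculatus,Takifugu_maculatus),Papio_sapiens),((Formica_tricolor,Lycaon_orientalis),((Cavia_nanus,(Saimiri_domesticus,Bufo_viridis)),(Rattus_montanus,(Aedes_major,(Canis_maculatus,Quercus_sylvestris))),Saccharomyces_bicolor))); the answer is its 13 terminal taxa in alphabetical order.

Aedes_major, Bufo_viridis, Canis_maculatus, Cavia_nanus, Formica_tricolor, Lycaon_orientalis, Martes_maculatus, Papio_sapiens, Quercus_sylvestris, Rattus_montanus, Saccharomyces_bicolor, Saimiri_domesticus, Takifugu_maculatus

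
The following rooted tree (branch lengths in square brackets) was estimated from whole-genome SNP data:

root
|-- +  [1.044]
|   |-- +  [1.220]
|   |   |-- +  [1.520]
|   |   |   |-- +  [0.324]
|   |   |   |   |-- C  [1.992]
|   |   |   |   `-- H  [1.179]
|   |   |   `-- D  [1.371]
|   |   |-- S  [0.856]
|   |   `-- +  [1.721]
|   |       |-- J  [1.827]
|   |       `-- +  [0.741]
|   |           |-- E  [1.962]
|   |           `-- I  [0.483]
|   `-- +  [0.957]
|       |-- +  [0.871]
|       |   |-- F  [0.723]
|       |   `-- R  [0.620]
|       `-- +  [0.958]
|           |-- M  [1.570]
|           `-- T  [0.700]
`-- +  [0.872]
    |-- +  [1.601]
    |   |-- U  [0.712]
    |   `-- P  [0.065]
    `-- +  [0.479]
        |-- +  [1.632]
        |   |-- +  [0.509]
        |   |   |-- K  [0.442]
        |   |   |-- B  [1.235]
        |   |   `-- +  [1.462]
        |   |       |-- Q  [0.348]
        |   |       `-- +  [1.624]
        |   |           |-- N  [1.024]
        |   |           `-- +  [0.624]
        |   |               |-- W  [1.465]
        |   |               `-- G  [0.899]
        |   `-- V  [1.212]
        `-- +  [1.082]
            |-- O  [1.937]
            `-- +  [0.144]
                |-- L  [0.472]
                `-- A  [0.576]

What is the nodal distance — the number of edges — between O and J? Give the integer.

8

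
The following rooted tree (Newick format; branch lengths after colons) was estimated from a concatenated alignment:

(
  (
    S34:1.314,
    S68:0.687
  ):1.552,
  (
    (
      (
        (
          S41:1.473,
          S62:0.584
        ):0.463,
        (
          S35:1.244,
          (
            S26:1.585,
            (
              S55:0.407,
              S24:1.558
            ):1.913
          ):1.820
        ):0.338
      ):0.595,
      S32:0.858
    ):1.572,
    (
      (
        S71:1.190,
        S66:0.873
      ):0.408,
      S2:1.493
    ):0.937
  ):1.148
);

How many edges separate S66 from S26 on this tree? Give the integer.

The MRCA of S66 and S26 is the node subtending ((((S41,S62),(S35,(S26,(S55,S24)))),S32),((S71,S66),S2)).
From S66 up to that node: 3 branches. From S26 up to the same node: 5 branches. Total: 3 + 5 = 8.

8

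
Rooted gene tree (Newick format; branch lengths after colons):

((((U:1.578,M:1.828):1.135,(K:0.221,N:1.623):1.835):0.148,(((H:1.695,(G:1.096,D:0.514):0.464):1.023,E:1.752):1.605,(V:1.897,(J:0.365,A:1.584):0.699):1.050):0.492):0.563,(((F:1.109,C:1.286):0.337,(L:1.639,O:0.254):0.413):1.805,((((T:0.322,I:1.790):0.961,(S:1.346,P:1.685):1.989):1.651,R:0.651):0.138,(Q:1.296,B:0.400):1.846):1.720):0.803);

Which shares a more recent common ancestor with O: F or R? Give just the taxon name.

The MRCA of O and F subtends ((F,C),(L,O)) (4 taxa).
The MRCA of O and R subtends (((F,C),(L,O)),((((T,I),(S,P)),R),(Q,B))) (11 taxa).
The first is nested inside the second, so O shares a more recent common ancestor with F.

F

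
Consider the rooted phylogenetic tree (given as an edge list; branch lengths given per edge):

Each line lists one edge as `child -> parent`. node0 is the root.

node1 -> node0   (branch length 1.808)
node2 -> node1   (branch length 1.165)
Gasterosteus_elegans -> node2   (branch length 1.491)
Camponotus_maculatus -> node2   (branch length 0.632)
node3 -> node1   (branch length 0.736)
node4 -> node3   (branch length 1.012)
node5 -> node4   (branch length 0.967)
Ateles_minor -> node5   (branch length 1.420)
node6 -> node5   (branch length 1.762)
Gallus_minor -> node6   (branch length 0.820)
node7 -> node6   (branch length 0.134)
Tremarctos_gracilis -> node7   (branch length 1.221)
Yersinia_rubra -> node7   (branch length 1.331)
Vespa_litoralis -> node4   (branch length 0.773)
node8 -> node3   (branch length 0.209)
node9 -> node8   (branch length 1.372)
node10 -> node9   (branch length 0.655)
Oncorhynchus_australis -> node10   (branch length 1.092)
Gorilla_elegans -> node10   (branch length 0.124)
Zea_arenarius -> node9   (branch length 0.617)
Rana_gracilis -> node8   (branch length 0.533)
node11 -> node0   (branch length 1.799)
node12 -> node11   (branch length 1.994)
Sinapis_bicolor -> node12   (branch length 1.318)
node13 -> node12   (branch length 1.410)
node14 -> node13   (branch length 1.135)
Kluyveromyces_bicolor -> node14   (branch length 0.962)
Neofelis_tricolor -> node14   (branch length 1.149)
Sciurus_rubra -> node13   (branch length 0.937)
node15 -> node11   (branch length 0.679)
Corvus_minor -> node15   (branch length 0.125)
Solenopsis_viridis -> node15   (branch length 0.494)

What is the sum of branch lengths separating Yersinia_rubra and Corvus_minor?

10.353

The path runs Yersinia_rubra → … → MRCA → … → Corvus_minor; the MRCA is the root of the tree.
Branch lengths along that path: 1.331 + 0.134 + 1.762 + 0.967 + 1.012 + 0.736 + 1.808 + 1.799 + 0.679 + 0.125 = 10.353.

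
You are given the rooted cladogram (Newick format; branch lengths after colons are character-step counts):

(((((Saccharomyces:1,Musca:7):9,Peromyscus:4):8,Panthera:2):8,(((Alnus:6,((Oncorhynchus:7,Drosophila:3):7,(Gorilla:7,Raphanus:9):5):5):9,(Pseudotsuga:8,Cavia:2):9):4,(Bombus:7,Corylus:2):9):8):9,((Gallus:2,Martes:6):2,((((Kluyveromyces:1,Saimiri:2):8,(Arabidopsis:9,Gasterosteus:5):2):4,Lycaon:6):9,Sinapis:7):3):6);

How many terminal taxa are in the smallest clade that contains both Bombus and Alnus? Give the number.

The MRCA of Bombus and Alnus is the node subtending (((Alnus,((Oncorhynchus,Drosophila),(Gorilla,Raphanus))),(Pseudotsuga,Cavia)),(Bombus,Corylus)).
That clade contains 9 terminal taxa: Alnus, Bombus, Cavia, Corylus, Drosophila, Gorilla, Oncorhynchus, Pseudotsuga, Raphanus.

9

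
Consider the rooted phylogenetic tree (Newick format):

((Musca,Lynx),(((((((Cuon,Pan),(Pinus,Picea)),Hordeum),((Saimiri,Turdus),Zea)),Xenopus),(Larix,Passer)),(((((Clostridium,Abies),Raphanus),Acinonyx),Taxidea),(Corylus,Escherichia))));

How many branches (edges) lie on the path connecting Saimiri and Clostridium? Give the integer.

The MRCA of Saimiri and Clostridium is the node subtending (((((((Cuon,Pan),(Pinus,Picea)),Hordeum),((Saimiri,Turdus),Zea)),Xenopus),(Larix,Passer)),(((((Clostridium,Abies),Raphanus),Acinonyx),Taxidea),(Corylus,Escherichia))).
From Saimiri up to that node: 6 branches. From Clostridium up to the same node: 6 branches. Total: 6 + 6 = 12.

12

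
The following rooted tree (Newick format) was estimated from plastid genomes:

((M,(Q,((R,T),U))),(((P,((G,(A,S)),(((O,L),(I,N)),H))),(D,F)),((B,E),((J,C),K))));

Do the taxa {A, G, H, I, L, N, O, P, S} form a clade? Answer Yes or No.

Yes

The most recent common ancestor of these taxa subtends (P,((G,(A,S)),(((O,L),(I,N)),H))).
That clade has exactly 9 tips — every listed taxon and nothing else — so the group is monophyletic.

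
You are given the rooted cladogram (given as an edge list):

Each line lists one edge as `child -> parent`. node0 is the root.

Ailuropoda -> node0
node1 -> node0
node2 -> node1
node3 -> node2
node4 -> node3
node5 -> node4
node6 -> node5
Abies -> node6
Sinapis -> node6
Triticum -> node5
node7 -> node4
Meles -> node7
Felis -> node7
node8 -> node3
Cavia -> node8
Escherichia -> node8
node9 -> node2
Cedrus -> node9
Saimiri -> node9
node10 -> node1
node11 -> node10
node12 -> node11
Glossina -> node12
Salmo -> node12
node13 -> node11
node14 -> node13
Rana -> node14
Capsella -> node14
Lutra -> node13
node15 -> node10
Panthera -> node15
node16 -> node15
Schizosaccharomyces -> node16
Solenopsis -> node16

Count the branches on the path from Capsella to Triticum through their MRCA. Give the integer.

10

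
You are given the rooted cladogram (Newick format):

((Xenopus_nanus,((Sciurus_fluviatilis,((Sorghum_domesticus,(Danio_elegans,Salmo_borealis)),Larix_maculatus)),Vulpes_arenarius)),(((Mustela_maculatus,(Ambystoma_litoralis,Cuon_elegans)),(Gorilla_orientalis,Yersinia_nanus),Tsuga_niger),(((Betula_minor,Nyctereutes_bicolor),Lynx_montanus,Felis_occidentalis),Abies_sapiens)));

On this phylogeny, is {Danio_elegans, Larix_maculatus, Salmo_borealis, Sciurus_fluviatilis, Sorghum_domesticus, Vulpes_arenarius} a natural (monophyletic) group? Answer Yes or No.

Yes

The most recent common ancestor of these taxa subtends ((Sciurus_fluviatilis,((Sorghum_domesticus,(Danio_elegans,Salmo_borealis)),Larix_maculatus)),Vulpes_arenarius).
That clade has exactly 6 tips — every listed taxon and nothing else — so the group is monophyletic.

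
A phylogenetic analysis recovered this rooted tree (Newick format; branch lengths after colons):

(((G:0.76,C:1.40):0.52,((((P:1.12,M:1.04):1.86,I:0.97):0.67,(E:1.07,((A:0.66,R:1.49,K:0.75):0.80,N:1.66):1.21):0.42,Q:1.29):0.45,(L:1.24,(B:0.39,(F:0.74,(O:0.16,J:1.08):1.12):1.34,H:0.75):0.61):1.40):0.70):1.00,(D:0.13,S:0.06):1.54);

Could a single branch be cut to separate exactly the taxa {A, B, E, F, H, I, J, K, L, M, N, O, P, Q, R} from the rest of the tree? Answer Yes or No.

Yes

The most recent common ancestor of these taxa subtends ((((P,M),I),(E,((A,R,K),N)),Q),(L,(B,(F,(O,J)),H))).
That clade has exactly 15 tips — every listed taxon and nothing else — so the group is monophyletic.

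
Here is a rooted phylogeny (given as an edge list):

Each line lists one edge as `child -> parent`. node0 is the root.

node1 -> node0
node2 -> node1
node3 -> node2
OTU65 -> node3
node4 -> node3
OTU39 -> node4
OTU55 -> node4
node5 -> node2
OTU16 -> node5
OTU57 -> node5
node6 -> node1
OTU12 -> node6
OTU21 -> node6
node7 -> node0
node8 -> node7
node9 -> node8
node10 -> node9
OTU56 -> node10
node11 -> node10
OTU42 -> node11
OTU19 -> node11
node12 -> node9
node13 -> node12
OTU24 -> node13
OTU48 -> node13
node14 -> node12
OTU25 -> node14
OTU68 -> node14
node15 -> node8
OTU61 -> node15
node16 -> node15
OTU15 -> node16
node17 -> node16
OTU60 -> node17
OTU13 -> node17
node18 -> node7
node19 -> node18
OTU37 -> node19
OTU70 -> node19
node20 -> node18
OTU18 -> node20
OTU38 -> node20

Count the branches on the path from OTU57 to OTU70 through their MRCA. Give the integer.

8

The MRCA of OTU57 and OTU70 is the root of the tree.
From OTU57 up to that node: 4 branches. From OTU70 up to the same node: 4 branches. Total: 4 + 4 = 8.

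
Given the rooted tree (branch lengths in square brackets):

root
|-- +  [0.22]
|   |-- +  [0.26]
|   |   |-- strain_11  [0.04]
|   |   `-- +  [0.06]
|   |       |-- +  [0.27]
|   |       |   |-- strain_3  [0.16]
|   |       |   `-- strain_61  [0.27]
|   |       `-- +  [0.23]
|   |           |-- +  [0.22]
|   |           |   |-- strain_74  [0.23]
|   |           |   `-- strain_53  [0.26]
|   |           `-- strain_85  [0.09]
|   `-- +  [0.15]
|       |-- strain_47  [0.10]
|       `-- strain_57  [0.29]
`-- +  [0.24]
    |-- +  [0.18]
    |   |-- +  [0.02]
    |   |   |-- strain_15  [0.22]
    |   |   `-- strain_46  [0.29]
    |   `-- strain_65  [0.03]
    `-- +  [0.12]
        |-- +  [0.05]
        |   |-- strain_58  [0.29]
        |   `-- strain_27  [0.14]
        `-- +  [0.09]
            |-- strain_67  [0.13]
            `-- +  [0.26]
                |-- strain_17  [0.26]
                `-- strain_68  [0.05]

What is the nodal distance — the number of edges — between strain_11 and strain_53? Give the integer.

5

The MRCA of strain_11 and strain_53 is the node subtending (strain_11,((strain_3,strain_61),((strain_74,strain_53),strain_85))).
From strain_11 up to that node: 1 branch. From strain_53 up to the same node: 4 branches. Total: 1 + 4 = 5.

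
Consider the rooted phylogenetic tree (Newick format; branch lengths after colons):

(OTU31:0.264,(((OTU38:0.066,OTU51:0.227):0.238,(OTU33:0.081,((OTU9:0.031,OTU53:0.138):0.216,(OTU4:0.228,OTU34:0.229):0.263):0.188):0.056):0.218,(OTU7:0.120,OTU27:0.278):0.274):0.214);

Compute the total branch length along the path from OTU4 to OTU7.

1.347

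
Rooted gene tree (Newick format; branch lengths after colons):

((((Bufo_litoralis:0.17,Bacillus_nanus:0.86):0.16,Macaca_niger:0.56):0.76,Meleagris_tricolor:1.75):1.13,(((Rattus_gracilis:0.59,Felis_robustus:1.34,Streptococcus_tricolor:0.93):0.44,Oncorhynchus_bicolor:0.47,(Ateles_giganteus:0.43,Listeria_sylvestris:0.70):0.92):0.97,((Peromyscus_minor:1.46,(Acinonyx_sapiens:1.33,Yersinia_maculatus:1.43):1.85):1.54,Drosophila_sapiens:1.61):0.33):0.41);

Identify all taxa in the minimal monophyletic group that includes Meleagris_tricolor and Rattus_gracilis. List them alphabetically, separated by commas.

Tracing Meleagris_tricolor: it sits inside (((Bufo_litoralis,Bacillus_nanus),Macaca_niger),Meleagris_tricolor).
Tracing Rattus_gracilis: it sits inside (Rattus_gracilis,Felis_robustus,Streptococcus_tricolor).
The smallest clade enclosing both is the whole tree (their MRCA is the root), so the answer is all 14 tips in alphabetical order.

Acinonyx_sapiens, Ateles_giganteus, Bacillus_nanus, Bufo_litoralis, Drosophila_sapiens, Felis_robustus, Listeria_sylvestris, Macaca_niger, Meleagris_tricolor, Oncorhynchus_bicolor, Peromyscus_minor, Rattus_gracilis, Streptococcus_tricolor, Yersinia_maculatus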